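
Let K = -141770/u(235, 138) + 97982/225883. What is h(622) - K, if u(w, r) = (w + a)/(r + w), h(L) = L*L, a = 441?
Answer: 35510332397135/76348454 ≈ 4.6511e+5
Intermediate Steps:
h(L) = L²
u(w, r) = (441 + w)/(r + w) (u(w, r) = (w + 441)/(r + w) = (441 + w)/(r + w))
K = -5972337119799/76348454 (K = -141770*(138 + 235)/(441 + 235) + 97982/225883 = -141770/(676/373) + 97982*(1/225883) = -141770/((1/373)*676) + 97982/225883 = -141770/676/373 + 97982/225883 = -141770*373/676 + 97982/225883 = -26440105/338 + 97982/225883 = -5972337119799/76348454 ≈ -78225.)
h(622) - K = 622² - 1*(-5972337119799/76348454) = 386884 + 5972337119799/76348454 = 35510332397135/76348454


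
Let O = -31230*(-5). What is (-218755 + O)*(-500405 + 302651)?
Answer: 12380389170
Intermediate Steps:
O = 156150
(-218755 + O)*(-500405 + 302651) = (-218755 + 156150)*(-500405 + 302651) = -62605*(-197754) = 12380389170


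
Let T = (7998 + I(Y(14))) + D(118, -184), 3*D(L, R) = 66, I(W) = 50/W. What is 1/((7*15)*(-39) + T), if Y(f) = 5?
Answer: 1/3935 ≈ 0.00025413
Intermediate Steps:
D(L, R) = 22 (D(L, R) = (⅓)*66 = 22)
T = 8030 (T = (7998 + 50/5) + 22 = (7998 + 50*(⅕)) + 22 = (7998 + 10) + 22 = 8008 + 22 = 8030)
1/((7*15)*(-39) + T) = 1/((7*15)*(-39) + 8030) = 1/(105*(-39) + 8030) = 1/(-4095 + 8030) = 1/3935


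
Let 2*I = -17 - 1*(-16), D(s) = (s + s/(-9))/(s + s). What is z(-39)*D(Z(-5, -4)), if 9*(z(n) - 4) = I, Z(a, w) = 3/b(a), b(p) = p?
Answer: 142/81 ≈ 1.7531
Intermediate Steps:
Z(a, w) = 3/a
D(s) = 4/9 (D(s) = (s + s*(-⅑))/((2*s)) = (s - s/9)*(1/(2*s)) = (8*s/9)*(1/(2*s)) = 4/9)
I = -½ (I = (-17 - 1*(-16))/2 = (-17 + 16)/2 = (½)*(-1) = -½ ≈ -0.50000)
z(n) = 71/18 (z(n) = 4 + (⅑)*(-½) = 4 - 1/18 = 71/18)
z(-39)*D(Z(-5, -4)) = (71/18)*(4/9) = 142/81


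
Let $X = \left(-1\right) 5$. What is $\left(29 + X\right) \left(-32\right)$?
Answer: $-768$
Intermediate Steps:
$X = -5$
$\left(29 + X\right) \left(-32\right) = \left(29 - 5\right) \left(-32\right) = 24 \left(-32\right) = -768$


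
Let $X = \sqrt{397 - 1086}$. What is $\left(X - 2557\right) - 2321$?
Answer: $-4878 + i \sqrt{689} \approx -4878.0 + 26.249 i$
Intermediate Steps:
$X = i \sqrt{689}$ ($X = \sqrt{-689} = i \sqrt{689} \approx 26.249 i$)
$\left(X - 2557\right) - 2321 = \left(i \sqrt{689} - 2557\right) - 2321 = \left(-2557 + i \sqrt{689}\right) - 2321 = -4878 + i \sqrt{689}$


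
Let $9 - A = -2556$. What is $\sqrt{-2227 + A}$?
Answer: $13 \sqrt{2} \approx 18.385$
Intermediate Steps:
$A = 2565$ ($A = 9 - -2556 = 9 + 2556 = 2565$)
$\sqrt{-2227 + A} = \sqrt{-2227 + 2565} = \sqrt{338} = 13 \sqrt{2}$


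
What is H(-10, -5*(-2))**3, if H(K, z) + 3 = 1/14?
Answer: -68921/2744 ≈ -25.117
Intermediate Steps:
H(K, z) = -41/14 (H(K, z) = -3 + 1/14 = -41/14)
H(-10, -5*(-2))**3 = (-41/14)**3 = -68921/2744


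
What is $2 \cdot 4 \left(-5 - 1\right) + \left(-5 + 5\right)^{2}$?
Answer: $-48$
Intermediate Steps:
$2 \cdot 4 \left(-5 - 1\right) + \left(-5 + 5\right)^{2} = 2 \cdot 4 \left(-6\right) + 0^{2} = 2 \left(-24\right) + 0 = -48 + 0 = -48$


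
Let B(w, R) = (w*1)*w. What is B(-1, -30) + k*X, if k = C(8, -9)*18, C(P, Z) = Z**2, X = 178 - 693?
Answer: -750869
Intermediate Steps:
X = -515
B(w, R) = w**2 (B(w, R) = w*w = w**2)
k = 1458 (k = (-9)**2*18 = 81*18 = 1458)
B(-1, -30) + k*X = (-1)**2 + 1458*(-515) = 1 - 750870 = -750869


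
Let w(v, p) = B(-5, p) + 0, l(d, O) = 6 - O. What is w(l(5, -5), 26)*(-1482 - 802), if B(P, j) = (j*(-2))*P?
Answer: -593840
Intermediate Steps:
B(P, j) = -2*P*j (B(P, j) = (-2*j)*P = -2*P*j)
w(v, p) = 10*p (w(v, p) = -2*(-5)*p + 0 = 10*p + 0 = 10*p)
w(l(5, -5), 26)*(-1482 - 802) = (10*26)*(-1482 - 802) = 260*(-2284) = -593840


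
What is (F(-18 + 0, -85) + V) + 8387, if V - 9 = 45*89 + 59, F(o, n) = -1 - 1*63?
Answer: 12396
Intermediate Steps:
F(o, n) = -64 (F(o, n) = -1 - 63 = -64)
V = 4073 (V = 9 + (45*89 + 59) = 9 + (4005 + 59) = 9 + 4064 = 4073)
(F(-18 + 0, -85) + V) + 8387 = (-64 + 4073) + 8387 = 4009 + 8387 = 12396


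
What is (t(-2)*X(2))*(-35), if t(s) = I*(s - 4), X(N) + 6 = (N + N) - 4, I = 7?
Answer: -8820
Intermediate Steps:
X(N) = -10 + 2*N (X(N) = -6 + ((N + N) - 4) = -6 + (2*N - 4) = -6 + (-4 + 2*N) = -10 + 2*N)
t(s) = -28 + 7*s (t(s) = 7*(s - 4) = 7*(-4 + s) = -28 + 7*s)
(t(-2)*X(2))*(-35) = ((-28 + 7*(-2))*(-10 + 2*2))*(-35) = ((-28 - 14)*(-10 + 4))*(-35) = -42*(-6)*(-35) = 252*(-35) = -8820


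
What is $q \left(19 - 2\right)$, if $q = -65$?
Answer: $-1105$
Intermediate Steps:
$q \left(19 - 2\right) = - 65 \left(19 - 2\right) = \left(-65\right) 17 = -1105$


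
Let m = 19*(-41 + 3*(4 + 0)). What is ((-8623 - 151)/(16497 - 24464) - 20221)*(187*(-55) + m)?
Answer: 1745592185988/7967 ≈ 2.1910e+8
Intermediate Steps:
m = -551 (m = 19*(-41 + 3*4) = 19*(-41 + 12) = 19*(-29) = -551)
((-8623 - 151)/(16497 - 24464) - 20221)*(187*(-55) + m) = ((-8623 - 151)/(16497 - 24464) - 20221)*(187*(-55) - 551) = (-8774/(-7967) - 20221)*(-10285 - 551) = (-8774*(-1/7967) - 20221)*(-10836) = (8774/7967 - 20221)*(-10836) = -161091933/7967*(-10836) = 1745592185988/7967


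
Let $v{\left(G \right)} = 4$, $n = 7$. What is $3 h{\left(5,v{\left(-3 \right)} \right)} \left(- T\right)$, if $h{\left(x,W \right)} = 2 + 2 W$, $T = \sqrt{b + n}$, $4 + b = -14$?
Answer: $- 30 i \sqrt{11} \approx - 99.499 i$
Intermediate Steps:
$b = -18$ ($b = -4 - 14 = -18$)
$T = i \sqrt{11}$ ($T = \sqrt{-18 + 7} = \sqrt{-11} = i \sqrt{11} \approx 3.3166 i$)
$3 h{\left(5,v{\left(-3 \right)} \right)} \left(- T\right) = 3 \left(2 + 2 \cdot 4\right) \left(- i \sqrt{11}\right) = 3 \left(2 + 8\right) \left(- i \sqrt{11}\right) = 3 \cdot 10 \left(- i \sqrt{11}\right) = 30 \left(- i \sqrt{11}\right) = - 30 i \sqrt{11}$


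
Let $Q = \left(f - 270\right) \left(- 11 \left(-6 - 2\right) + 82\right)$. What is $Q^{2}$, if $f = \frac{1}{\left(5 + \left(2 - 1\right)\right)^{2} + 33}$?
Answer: $\frac{10029445624900}{4761} \approx 2.1066 \cdot 10^{9}$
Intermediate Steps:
$f = \frac{1}{69}$ ($f = \frac{1}{\left(5 + \left(2 - 1\right)\right)^{2} + 33} = \frac{1}{\left(5 + 1\right)^{2} + 33} = \frac{1}{6^{2} + 33} = \frac{1}{36 + 33} = \frac{1}{69} \approx 0.014493$)
$Q = - \frac{3166930}{69}$ ($Q = \left(\frac{1}{69} - 270\right) \left(- 11 \left(-6 - 2\right) + 82\right) = - \frac{18629 \left(\left(-11\right) \left(-8\right) + 82\right)}{69} = - \frac{18629 \left(88 + 82\right)}{69} = \left(- \frac{18629}{69}\right) 170 = - \frac{3166930}{69} \approx -45898.0$)
$Q^{2} = \left(- \frac{3166930}{69}\right)^{2} = \frac{10029445624900}{4761}$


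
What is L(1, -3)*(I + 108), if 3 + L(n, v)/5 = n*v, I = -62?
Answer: -1380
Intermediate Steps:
L(n, v) = -15 + 5*n*v (L(n, v) = -15 + 5*(n*v) = -15 + 5*n*v)
L(1, -3)*(I + 108) = (-15 + 5*1*(-3))*(-62 + 108) = (-15 - 15)*46 = -30*46 = -1380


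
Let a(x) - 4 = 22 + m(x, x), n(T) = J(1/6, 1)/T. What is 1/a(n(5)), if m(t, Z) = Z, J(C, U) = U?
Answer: 5/131 ≈ 0.038168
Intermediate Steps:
n(T) = 1/T
a(x) = 26 + x (a(x) = 4 + (22 + x) = 26 + x)
1/a(n(5)) = 1/(26 + 1/5) = 1/(26 + ⅕) = 1/(131/5) = 5/131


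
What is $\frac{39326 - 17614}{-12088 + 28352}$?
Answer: $\frac{2714}{2033} \approx 1.335$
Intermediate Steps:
$\frac{39326 - 17614}{-12088 + 28352} = \frac{21712}{16264} = 21712 \cdot \frac{1}{16264} = \frac{2714}{2033}$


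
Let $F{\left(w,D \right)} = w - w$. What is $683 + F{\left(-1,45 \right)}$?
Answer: $683$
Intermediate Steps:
$F{\left(w,D \right)} = 0$
$683 + F{\left(-1,45 \right)} = 683 + 0 = 683$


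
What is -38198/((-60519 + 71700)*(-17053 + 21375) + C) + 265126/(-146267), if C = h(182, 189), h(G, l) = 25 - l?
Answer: -6408783607867/3534111883753 ≈ -1.8134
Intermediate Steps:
C = -164 (C = 25 - 1*189 = 25 - 189 = -164)
-38198/((-60519 + 71700)*(-17053 + 21375) + C) + 265126/(-146267) = -38198/((-60519 + 71700)*(-17053 + 21375) - 164) + 265126/(-146267) = -38198/(11181*4322 - 164) + 265126*(-1/146267) = -38198/(48324282 - 164) - 265126/146267 = -38198/48324118 - 265126/146267 = -38198*1/48324118 - 265126/146267 = -19099/24162059 - 265126/146267 = -6408783607867/3534111883753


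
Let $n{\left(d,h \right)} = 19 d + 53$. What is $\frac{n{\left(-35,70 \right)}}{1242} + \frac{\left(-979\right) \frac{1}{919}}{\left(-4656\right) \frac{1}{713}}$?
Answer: $- \frac{10813057}{32804624} \approx -0.32962$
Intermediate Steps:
$n{\left(d,h \right)} = 53 + 19 d$
$\frac{n{\left(-35,70 \right)}}{1242} + \frac{\left(-979\right) \frac{1}{919}}{\left(-4656\right) \frac{1}{713}} = \frac{53 + 19 \left(-35\right)}{1242} + \frac{\left(-979\right) \frac{1}{919}}{\left(-4656\right) \frac{1}{713}} = \left(53 - 665\right) \frac{1}{1242} + \frac{\left(-979\right) \frac{1}{919}}{\left(-4656\right) \frac{1}{713}} = \left(-612\right) \frac{1}{1242} - \frac{979}{919 \left(- \frac{4656}{713}\right)} = - \frac{34}{69} - - \frac{698027}{4278864} = - \frac{34}{69} + \frac{698027}{4278864} = - \frac{10813057}{32804624}$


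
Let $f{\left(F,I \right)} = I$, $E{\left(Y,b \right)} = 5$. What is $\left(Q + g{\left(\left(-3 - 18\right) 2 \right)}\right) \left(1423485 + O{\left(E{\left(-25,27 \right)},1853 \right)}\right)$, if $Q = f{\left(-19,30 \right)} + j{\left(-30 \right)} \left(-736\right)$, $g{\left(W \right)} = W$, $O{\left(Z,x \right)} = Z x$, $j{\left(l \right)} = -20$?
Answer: $21072887000$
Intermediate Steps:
$Q = 14750$ ($Q = 30 - -14720 = 30 + 14720 = 14750$)
$\left(Q + g{\left(\left(-3 - 18\right) 2 \right)}\right) \left(1423485 + O{\left(E{\left(-25,27 \right)},1853 \right)}\right) = \left(14750 + \left(-3 - 18\right) 2\right) \left(1423485 + 5 \cdot 1853\right) = \left(14750 - 42\right) \left(1423485 + 9265\right) = \left(14750 - 42\right) 1432750 = 14708 \cdot 1432750 = 21072887000$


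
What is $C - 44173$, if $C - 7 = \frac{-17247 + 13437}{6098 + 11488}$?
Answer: $- \frac{129451181}{2931} \approx -44166.0$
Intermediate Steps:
$C = \frac{19882}{2931}$ ($C = 7 + \frac{-17247 + 13437}{6098 + 11488} = 7 - \frac{3810}{17586} = 7 - \frac{635}{2931} = \frac{19882}{2931} \approx 6.7833$)
$C - 44173 = \frac{19882}{2931} - 44173 = - \frac{129451181}{2931}$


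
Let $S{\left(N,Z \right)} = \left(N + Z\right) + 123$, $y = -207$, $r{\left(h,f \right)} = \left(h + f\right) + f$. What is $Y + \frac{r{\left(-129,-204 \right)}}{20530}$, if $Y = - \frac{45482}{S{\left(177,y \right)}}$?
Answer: $- \frac{933795401}{1909290} \approx -489.08$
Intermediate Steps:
$r{\left(h,f \right)} = h + 2 f$ ($r{\left(h,f \right)} = \left(f + h\right) + f = h + 2 f$)
$S{\left(N,Z \right)} = 123 + N + Z$
$Y = - \frac{45482}{93}$ ($Y = - \frac{45482}{123 + 177 - 207} = - \frac{45482}{93} \approx -489.05$)
$Y + \frac{r{\left(-129,-204 \right)}}{20530} = - \frac{45482}{93} + \frac{-129 + 2 \left(-204\right)}{20530} = - \frac{45482}{93} + \left(-129 - 408\right) \frac{1}{20530} = - \frac{45482}{93} - \frac{537}{20530} = - \frac{933795401}{1909290}$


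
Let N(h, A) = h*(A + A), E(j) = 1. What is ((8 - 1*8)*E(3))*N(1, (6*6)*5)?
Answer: 0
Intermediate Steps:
N(h, A) = 2*A*h (N(h, A) = h*(2*A) = 2*A*h)
((8 - 1*8)*E(3))*N(1, (6*6)*5) = ((8 - 1*8)*1)*(2*((6*6)*5)*1) = ((8 - 8)*1)*(2*(36*5)*1) = (0*1)*(2*180*1) = 0*360 = 0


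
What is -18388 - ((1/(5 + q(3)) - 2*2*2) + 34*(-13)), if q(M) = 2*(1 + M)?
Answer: -233195/13 ≈ -17938.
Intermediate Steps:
q(M) = 2 + 2*M
-18388 - ((1/(5 + q(3)) - 2*2*2) + 34*(-13)) = -18388 - ((1/(5 + (2 + 2*3)) - 2*2*2) + 34*(-13)) = -18388 - ((1/(5 + (2 + 6)) - 4*2) - 442) = -18388 - ((1/(5 + 8) - 8) - 442) = -18388 - ((1/13 - 8) - 442) = -18388 - (-103/13 - 442) = -18388 - 1*(-5849/13) = -18388 + 5849/13 = -233195/13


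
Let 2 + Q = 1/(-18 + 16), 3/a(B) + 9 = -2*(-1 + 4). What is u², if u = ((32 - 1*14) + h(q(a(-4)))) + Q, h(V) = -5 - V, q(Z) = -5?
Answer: 961/4 ≈ 240.25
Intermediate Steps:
a(B) = -⅕ (a(B) = 3/(-9 - 2*(-1 + 4)) = 3/(-9 - 2*3) = 3/(-9 - 6) = 3/(-15) = 3*(-1/15) = -⅕)
Q = -5/2 (Q = -2 + 1/(-18 + 16) = -2 + 1/(-2) = -2 - ½ = -5/2 ≈ -2.5000)
u = 31/2 (u = ((32 - 1*14) + (-5 - 1*(-5))) - 5/2 = ((32 - 14) + (-5 + 5)) - 5/2 = (18 + 0) - 5/2 = 18 - 5/2 = 31/2 ≈ 15.500)
u² = (31/2)² = 961/4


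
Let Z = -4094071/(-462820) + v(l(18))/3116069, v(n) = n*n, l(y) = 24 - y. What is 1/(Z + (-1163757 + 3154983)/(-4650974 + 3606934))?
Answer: 18821157751796290/130594461604373221 ≈ 0.14412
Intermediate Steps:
v(n) = n**2
Z = 12757424388419/1442179054580 (Z = -4094071/(-462820) + (24 - 1*18)**2/3116069 = -4094071*(-1/462820) + (24 - 18)**2*(1/3116069) = 4094071/462820 + 6**2*(1/3116069) = 4094071/462820 + 36*(1/3116069) = 4094071/462820 + 36/3116069 = 12757424388419/1442179054580 ≈ 8.8459)
1/(Z + (-1163757 + 3154983)/(-4650974 + 3606934)) = 1/(12757424388419/1442179054580 + (-1163757 + 3154983)/(-4650974 + 3606934)) = 1/(12757424388419/1442179054580 + 1991226/(-1044040)) = 1/(12757424388419/1442179054580 + 1991226*(-1/1044040)) = 1/(12757424388419/1442179054580 - 995613/522020) = 1/(130594461604373221/18821157751796290) = 18821157751796290/130594461604373221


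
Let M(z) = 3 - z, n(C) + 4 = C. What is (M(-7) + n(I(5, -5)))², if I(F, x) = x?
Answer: 1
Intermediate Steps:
n(C) = -4 + C
(M(-7) + n(I(5, -5)))² = ((3 - 1*(-7)) + (-4 - 5))² = ((3 + 7) - 9)² = (10 - 9)² = 1² = 1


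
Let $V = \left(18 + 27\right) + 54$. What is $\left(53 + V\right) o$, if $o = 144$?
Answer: $21888$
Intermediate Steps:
$V = 99$ ($V = 45 + 54 = 99$)
$\left(53 + V\right) o = \left(53 + 99\right) 144 = 152 \cdot 144 = 21888$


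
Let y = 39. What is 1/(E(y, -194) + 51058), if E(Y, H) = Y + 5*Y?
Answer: 1/51292 ≈ 1.9496e-5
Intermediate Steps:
E(Y, H) = 6*Y
1/(E(y, -194) + 51058) = 1/(6*39 + 51058) = 1/(234 + 51058) = 1/51292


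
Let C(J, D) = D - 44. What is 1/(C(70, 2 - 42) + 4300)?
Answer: 1/4216 ≈ 0.00023719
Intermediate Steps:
C(J, D) = -44 + D
1/(C(70, 2 - 42) + 4300) = 1/((-44 + (2 - 42)) + 4300) = 1/((-44 - 40) + 4300) = 1/(-84 + 4300) = 1/4216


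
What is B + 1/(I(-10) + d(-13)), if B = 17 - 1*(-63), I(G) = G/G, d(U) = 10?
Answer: 881/11 ≈ 80.091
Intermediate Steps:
I(G) = 1
B = 80 (B = 17 + 63 = 80)
B + 1/(I(-10) + d(-13)) = 80 + 1/(1 + 10) = 80 + 1/11 = 881/11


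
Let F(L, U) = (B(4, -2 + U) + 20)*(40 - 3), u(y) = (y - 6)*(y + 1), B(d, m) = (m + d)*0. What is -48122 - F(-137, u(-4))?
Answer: -48862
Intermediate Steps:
B(d, m) = 0 (B(d, m) = (d + m)*0 = 0)
u(y) = (1 + y)*(-6 + y) (u(y) = (-6 + y)*(1 + y) = (1 + y)*(-6 + y))
F(L, U) = 740 (F(L, U) = (0 + 20)*(40 - 3) = 20*37 = 740)
-48122 - F(-137, u(-4)) = -48122 - 1*740 = -48122 - 740 = -48862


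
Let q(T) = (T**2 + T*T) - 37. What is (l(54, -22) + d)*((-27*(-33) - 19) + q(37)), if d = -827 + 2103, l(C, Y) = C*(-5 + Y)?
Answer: -650286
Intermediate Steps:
q(T) = -37 + 2*T**2 (q(T) = (T**2 + T**2) - 37 = 2*T**2 - 37 = -37 + 2*T**2)
d = 1276
(l(54, -22) + d)*((-27*(-33) - 19) + q(37)) = (54*(-5 - 22) + 1276)*((-27*(-33) - 19) + (-37 + 2*37**2)) = (54*(-27) + 1276)*((891 - 19) + (-37 + 2*1369)) = (-1458 + 1276)*(872 + (-37 + 2738)) = -182*(872 + 2701) = -182*3573 = -650286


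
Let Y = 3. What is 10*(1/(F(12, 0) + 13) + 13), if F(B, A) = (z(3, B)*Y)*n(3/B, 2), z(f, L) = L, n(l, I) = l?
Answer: 1435/11 ≈ 130.45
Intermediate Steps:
F(B, A) = 9 (F(B, A) = (B*3)*(3/B) = (3*B)*(3/B) = 9)
10*(1/(F(12, 0) + 13) + 13) = 10*(1/(9 + 13) + 13) = 10*(1/22 + 13) = 10*(287/22) = 1435/11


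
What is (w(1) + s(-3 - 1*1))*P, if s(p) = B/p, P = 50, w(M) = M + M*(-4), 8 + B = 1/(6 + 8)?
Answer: -1425/28 ≈ -50.893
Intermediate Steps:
B = -111/14 (B = -8 + 1/(6 + 8) = -8 + 1/14 = -111/14 ≈ -7.9286)
w(M) = -3*M (w(M) = M - 4*M = -3*M)
s(p) = -111/(14*p)
(w(1) + s(-3 - 1*1))*P = (-3*1 - 111/(14*(-3 - 1*1)))*50 = (-3 - 111/(14*(-3 - 1)))*50 = (-3 - 111/14/(-4))*50 = (-3 - 111/14*(-¼))*50 = (-3 + 111/56)*50 = -57/56*50 = -1425/28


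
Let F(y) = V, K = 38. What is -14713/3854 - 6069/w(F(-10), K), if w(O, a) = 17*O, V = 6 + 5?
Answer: -1537721/42394 ≈ -36.272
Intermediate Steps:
V = 11
F(y) = 11
-14713/3854 - 6069/w(F(-10), K) = -14713/3854 - 6069/(17*11) = -14713*1/3854 - 6069/187 = -14713/3854 - 6069*1/187 = -14713/3854 - 357/11 = -1537721/42394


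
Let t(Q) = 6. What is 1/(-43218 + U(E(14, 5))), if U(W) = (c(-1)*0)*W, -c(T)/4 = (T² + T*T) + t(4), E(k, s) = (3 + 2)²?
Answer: -1/43218 ≈ -2.3139e-5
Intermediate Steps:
E(k, s) = 25 (E(k, s) = 5² = 25)
c(T) = -24 - 8*T² (c(T) = -4*((T² + T*T) + 6) = -4*((T² + T²) + 6) = -4*(2*T² + 6) = -4*(6 + 2*T²) = -24 - 8*T²)
U(W) = 0 (U(W) = ((-24 - 8*(-1)²)*0)*W = ((-24 - 8*1)*0)*W = ((-24 - 8)*0)*W = (-32*0)*W = 0*W = 0)
1/(-43218 + U(E(14, 5))) = 1/(-43218 + 0) = 1/(-43218) = -1/43218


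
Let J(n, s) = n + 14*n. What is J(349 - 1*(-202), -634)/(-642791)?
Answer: -8265/642791 ≈ -0.012858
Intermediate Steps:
J(n, s) = 15*n
J(349 - 1*(-202), -634)/(-642791) = (15*(349 - 1*(-202)))/(-642791) = (15*(349 + 202))*(-1/642791) = (15*551)*(-1/642791) = 8265*(-1/642791) = -8265/642791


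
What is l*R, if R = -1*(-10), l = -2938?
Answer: -29380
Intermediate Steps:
R = 10
l*R = -2938*10 = -29380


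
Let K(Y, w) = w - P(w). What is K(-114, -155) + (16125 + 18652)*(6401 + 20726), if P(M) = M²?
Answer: 943371499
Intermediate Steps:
K(Y, w) = w - w²
K(-114, -155) + (16125 + 18652)*(6401 + 20726) = -155*(1 - 1*(-155)) + (16125 + 18652)*(6401 + 20726) = -155*(1 + 155) + 34777*27127 = -155*156 + 943395679 = -24180 + 943395679 = 943371499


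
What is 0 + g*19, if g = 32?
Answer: 608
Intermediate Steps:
0 + g*19 = 0 + 32*19 = 0 + 608 = 608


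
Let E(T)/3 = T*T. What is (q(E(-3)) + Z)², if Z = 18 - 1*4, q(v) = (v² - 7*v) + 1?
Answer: 308025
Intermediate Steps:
E(T) = 3*T² (E(T) = 3*(T*T) = 3*T²)
q(v) = 1 + v² - 7*v
Z = 14 (Z = 18 - 4 = 14)
(q(E(-3)) + Z)² = ((1 + (3*(-3)²)² - 21*(-3)²) + 14)² = ((1 + (3*9)² - 21*9) + 14)² = ((1 + 27² - 7*27) + 14)² = ((1 + 729 - 189) + 14)² = (541 + 14)² = 555² = 308025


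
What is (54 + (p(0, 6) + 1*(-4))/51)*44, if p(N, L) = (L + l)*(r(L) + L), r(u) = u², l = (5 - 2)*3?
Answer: 148720/51 ≈ 2916.1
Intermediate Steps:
l = 9 (l = 3*3 = 9)
p(N, L) = (9 + L)*(L + L²) (p(N, L) = (L + 9)*(L² + L) = (9 + L)*(L + L²))
(54 + (p(0, 6) + 1*(-4))/51)*44 = (54 + (6*(9 + 6² + 10*6) + 1*(-4))/51)*44 = (54 + (6*(9 + 36 + 60) - 4)*(1/51))*44 = (54 + (6*105 - 4)*(1/51))*44 = (54 + (630 - 4)*(1/51))*44 = (54 + 626*(1/51))*44 = (54 + 626/51)*44 = (3380/51)*44 = 148720/51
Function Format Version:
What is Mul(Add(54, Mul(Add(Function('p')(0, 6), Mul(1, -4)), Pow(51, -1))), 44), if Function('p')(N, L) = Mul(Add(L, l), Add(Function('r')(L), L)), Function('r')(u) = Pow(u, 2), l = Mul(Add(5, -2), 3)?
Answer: Rational(148720, 51) ≈ 2916.1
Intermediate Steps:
l = 9 (l = Mul(3, 3) = 9)
Function('p')(N, L) = Mul(Add(9, L), Add(L, Pow(L, 2))) (Function('p')(N, L) = Mul(Add(L, 9), Add(Pow(L, 2), L)) = Mul(Add(9, L), Add(L, Pow(L, 2))))
Mul(Add(54, Mul(Add(Function('p')(0, 6), Mul(1, -4)), Pow(51, -1))), 44) = Mul(Add(54, Mul(Add(Mul(6, Add(9, Pow(6, 2), Mul(10, 6))), Mul(1, -4)), Pow(51, -1))), 44) = Mul(Add(54, Mul(Add(Mul(6, Add(9, 36, 60)), -4), Rational(1, 51))), 44) = Mul(Add(54, Mul(Add(Mul(6, 105), -4), Rational(1, 51))), 44) = Mul(Add(54, Mul(Add(630, -4), Rational(1, 51))), 44) = Mul(Add(54, Mul(626, Rational(1, 51))), 44) = Mul(Add(54, Rational(626, 51)), 44) = Mul(Rational(3380, 51), 44) = Rational(148720, 51)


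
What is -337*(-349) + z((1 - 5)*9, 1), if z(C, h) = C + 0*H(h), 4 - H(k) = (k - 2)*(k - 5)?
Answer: 117577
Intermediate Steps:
H(k) = 4 - (-5 + k)*(-2 + k) (H(k) = 4 - (k - 2)*(k - 5) = 4 - (-2 + k)*(-5 + k) = 4 - (-5 + k)*(-2 + k))
z(C, h) = C (z(C, h) = C + 0*(-6 - h**2 + 7*h) = C + 0 = C)
-337*(-349) + z((1 - 5)*9, 1) = -337*(-349) + (1 - 5)*9 = 117613 - 4*9 = 117613 - 36 = 117577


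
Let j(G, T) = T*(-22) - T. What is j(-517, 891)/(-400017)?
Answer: 6831/133339 ≈ 0.051230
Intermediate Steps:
j(G, T) = -23*T (j(G, T) = -22*T - T = -23*T)
j(-517, 891)/(-400017) = -23*891/(-400017) = -20493*(-1/400017) = 6831/133339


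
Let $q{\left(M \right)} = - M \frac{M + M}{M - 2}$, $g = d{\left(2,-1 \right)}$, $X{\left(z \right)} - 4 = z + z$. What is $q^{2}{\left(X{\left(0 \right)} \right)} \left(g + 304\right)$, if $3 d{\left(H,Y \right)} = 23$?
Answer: $\frac{239360}{3} \approx 79787.0$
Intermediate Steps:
$X{\left(z \right)} = 4 + 2 z$ ($X{\left(z \right)} = 4 + \left(z + z\right) = 4 + 2 z$)
$d{\left(H,Y \right)} = \frac{23}{3}$ ($d{\left(H,Y \right)} = \frac{1}{3} \cdot 23 = \frac{23}{3}$)
$g = \frac{23}{3} \approx 7.6667$
$q{\left(M \right)} = - \frac{2 M^{2}}{-2 + M}$ ($q{\left(M \right)} = - M \frac{2 M}{-2 + M} = - \frac{2 M^{2}}{-2 + M}$)
$q^{2}{\left(X{\left(0 \right)} \right)} \left(g + 304\right) = \left(- \frac{2 \left(4 + 2 \cdot 0\right)^{2}}{-2 + \left(4 + 2 \cdot 0\right)}\right)^{2} \left(\frac{23}{3} + 304\right) = \left(- \frac{2 \left(4 + 0\right)^{2}}{-2 + \left(4 + 0\right)}\right)^{2} \cdot \frac{935}{3} = \left(- \frac{2 \cdot 4^{2}}{-2 + 4}\right)^{2} \cdot \frac{935}{3} = \left(\left(-2\right) 16 \cdot \frac{1}{2}\right)^{2} \cdot \frac{935}{3} = \left(-16\right)^{2} \cdot \frac{935}{3} = 256 \cdot \frac{935}{3} = \frac{239360}{3}$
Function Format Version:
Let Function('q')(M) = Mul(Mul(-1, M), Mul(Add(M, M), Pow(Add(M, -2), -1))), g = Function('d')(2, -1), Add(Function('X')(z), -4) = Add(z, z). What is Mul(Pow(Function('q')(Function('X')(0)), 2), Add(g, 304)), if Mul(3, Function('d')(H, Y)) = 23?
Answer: Rational(239360, 3) ≈ 79787.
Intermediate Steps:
Function('X')(z) = Add(4, Mul(2, z)) (Function('X')(z) = Add(4, Add(z, z)) = Add(4, Mul(2, z)))
Function('d')(H, Y) = Rational(23, 3) (Function('d')(H, Y) = Mul(Rational(1, 3), 23) = Rational(23, 3))
g = Rational(23, 3) ≈ 7.6667
Function('q')(M) = Mul(-2, Pow(M, 2), Pow(Add(-2, M), -1)) (Function('q')(M) = Mul(Mul(-1, M), Mul(Mul(2, M), Pow(Add(-2, M), -1))) = Mul(Mul(-1, M), Mul(2, M, Pow(Add(-2, M), -1))) = Mul(-2, Pow(M, 2), Pow(Add(-2, M), -1)))
Mul(Pow(Function('q')(Function('X')(0)), 2), Add(g, 304)) = Mul(Pow(Mul(-2, Pow(Add(4, Mul(2, 0)), 2), Pow(Add(-2, Add(4, Mul(2, 0))), -1)), 2), Add(Rational(23, 3), 304)) = Mul(Pow(Mul(-2, Pow(Add(4, 0), 2), Pow(Add(-2, Add(4, 0)), -1)), 2), Rational(935, 3)) = Mul(Pow(Mul(-2, Pow(4, 2), Pow(Add(-2, 4), -1)), 2), Rational(935, 3)) = Mul(Pow(Mul(-2, 16, Pow(2, -1)), 2), Rational(935, 3)) = Mul(Pow(Mul(-2, 16, Rational(1, 2)), 2), Rational(935, 3)) = Mul(Pow(-16, 2), Rational(935, 3)) = Mul(256, Rational(935, 3)) = Rational(239360, 3)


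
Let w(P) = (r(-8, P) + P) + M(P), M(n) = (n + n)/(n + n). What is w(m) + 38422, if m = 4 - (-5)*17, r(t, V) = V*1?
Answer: 38601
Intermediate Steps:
M(n) = 1 (M(n) = (2*n)/((2*n)) = (2*n)*(1/(2*n)) = 1)
r(t, V) = V
m = 89 (m = 4 - 1*(-85) = 4 + 85 = 89)
w(P) = 1 + 2*P (w(P) = (P + P) + 1 = 2*P + 1 = 1 + 2*P)
w(m) + 38422 = (1 + 2*89) + 38422 = (1 + 178) + 38422 = 179 + 38422 = 38601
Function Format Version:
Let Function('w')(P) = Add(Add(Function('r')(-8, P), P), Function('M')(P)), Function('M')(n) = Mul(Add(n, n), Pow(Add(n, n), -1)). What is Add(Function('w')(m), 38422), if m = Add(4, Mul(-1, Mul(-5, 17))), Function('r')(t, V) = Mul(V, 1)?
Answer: 38601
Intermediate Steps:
Function('M')(n) = 1 (Function('M')(n) = Mul(Mul(2, n), Pow(Mul(2, n), -1)) = Mul(Mul(2, n), Mul(Rational(1, 2), Pow(n, -1))) = 1)
Function('r')(t, V) = V
m = 89 (m = Add(4, Mul(-1, -85)) = Add(4, 85) = 89)
Function('w')(P) = Add(1, Mul(2, P)) (Function('w')(P) = Add(Add(P, P), 1) = Add(Mul(2, P), 1) = Add(1, Mul(2, P)))
Add(Function('w')(m), 38422) = Add(Add(1, Mul(2, 89)), 38422) = Add(Add(1, 178), 38422) = Add(179, 38422) = 38601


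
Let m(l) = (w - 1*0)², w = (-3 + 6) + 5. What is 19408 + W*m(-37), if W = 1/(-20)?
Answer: 97024/5 ≈ 19405.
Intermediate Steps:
W = -1/20 ≈ -0.050000
w = 8 (w = 3 + 5 = 8)
m(l) = 64 (m(l) = (8 - 1*0)² = (8 + 0)² = 8² = 64)
19408 + W*m(-37) = 19408 - 1/20*64 = 19408 - 16/5 = 97024/5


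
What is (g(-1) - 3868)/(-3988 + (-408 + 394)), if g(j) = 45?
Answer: 3823/4002 ≈ 0.95527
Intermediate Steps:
(g(-1) - 3868)/(-3988 + (-408 + 394)) = (45 - 3868)/(-3988 + (-408 + 394)) = -3823/(-3988 - 14) = -3823/(-4002) = -3823*(-1/4002) = 3823/4002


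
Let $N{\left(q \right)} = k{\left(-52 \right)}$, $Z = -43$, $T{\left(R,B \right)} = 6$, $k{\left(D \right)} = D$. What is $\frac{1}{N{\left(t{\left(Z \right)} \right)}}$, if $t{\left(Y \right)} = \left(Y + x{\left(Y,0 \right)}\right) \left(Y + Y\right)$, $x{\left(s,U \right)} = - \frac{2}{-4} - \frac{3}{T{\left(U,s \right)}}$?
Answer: $- \frac{1}{52} \approx -0.019231$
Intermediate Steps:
$x{\left(s,U \right)} = 0$ ($x{\left(s,U \right)} = - \frac{2}{-4} - \frac{3}{6} = \left(-2\right) \left(- \frac{1}{4}\right) - \frac{1}{2} = \frac{1}{2} - \frac{1}{2} = 0$)
$t{\left(Y \right)} = 2 Y^{2}$ ($t{\left(Y \right)} = \left(Y + 0\right) \left(Y + Y\right) = Y 2 Y = 2 Y^{2}$)
$N{\left(q \right)} = -52$
$\frac{1}{N{\left(t{\left(Z \right)} \right)}} = \frac{1}{-52} = - \frac{1}{52}$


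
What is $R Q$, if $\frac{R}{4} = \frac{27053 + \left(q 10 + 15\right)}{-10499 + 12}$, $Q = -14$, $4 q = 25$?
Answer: $\frac{1519308}{10487} \approx 144.88$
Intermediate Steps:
$q = \frac{25}{4}$ ($q = \frac{1}{4} \cdot 25 = \frac{25}{4} \approx 6.25$)
$R = - \frac{108522}{10487}$ ($R = 4 \frac{27053 + \left(\frac{25}{4} \cdot 10 + 15\right)}{-10499 + 12} = 4 \frac{27053 + \left(\frac{125}{2} + 15\right)}{-10487} = 4 \left(27053 + \frac{155}{2}\right) \left(- \frac{1}{10487}\right) = 4 \cdot \frac{54261}{2} \left(- \frac{1}{10487}\right) = 4 \left(- \frac{54261}{20974}\right) = - \frac{108522}{10487} \approx -10.348$)
$R Q = \left(- \frac{108522}{10487}\right) \left(-14\right) = \frac{1519308}{10487}$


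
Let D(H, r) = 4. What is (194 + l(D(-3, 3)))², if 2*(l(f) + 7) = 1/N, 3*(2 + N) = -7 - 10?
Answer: 73942801/2116 ≈ 34945.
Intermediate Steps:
N = -23/3 (N = -2 + (-7 - 10)/3 = -2 + (⅓)*(-17) = -2 - 17/3 = -23/3 ≈ -7.6667)
l(f) = -325/46 (l(f) = -7 + 1/(2*(-23/3)) = -7 + (½)*(-3/23) = -7 - 3/46 = -325/46)
(194 + l(D(-3, 3)))² = (194 - 325/46)² = (8599/46)² = 73942801/2116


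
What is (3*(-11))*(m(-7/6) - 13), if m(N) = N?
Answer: 935/2 ≈ 467.50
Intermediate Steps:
(3*(-11))*(m(-7/6) - 13) = (3*(-11))*(-7/6 - 13) = -33*(-7*⅙ - 13) = -33*(-7/6 - 13) = -33*(-85/6) = 935/2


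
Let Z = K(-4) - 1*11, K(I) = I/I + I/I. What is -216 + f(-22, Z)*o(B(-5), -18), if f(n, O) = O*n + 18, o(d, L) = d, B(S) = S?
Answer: -1296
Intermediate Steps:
K(I) = 2 (K(I) = 1 + 1 = 2)
Z = -9 (Z = 2 - 1*11 = 2 - 11 = -9)
f(n, O) = 18 + O*n
-216 + f(-22, Z)*o(B(-5), -18) = -216 + (18 - 9*(-22))*(-5) = -216 + (18 + 198)*(-5) = -216 + 216*(-5) = -216 - 1080 = -1296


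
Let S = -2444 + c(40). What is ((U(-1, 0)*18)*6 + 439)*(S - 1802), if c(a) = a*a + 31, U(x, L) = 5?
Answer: -2560085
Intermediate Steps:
c(a) = 31 + a² (c(a) = a² + 31 = 31 + a²)
S = -813 (S = -2444 + (31 + 40²) = -2444 + (31 + 1600) = -2444 + 1631 = -813)
((U(-1, 0)*18)*6 + 439)*(S - 1802) = ((5*18)*6 + 439)*(-813 - 1802) = (90*6 + 439)*(-2615) = (540 + 439)*(-2615) = 979*(-2615) = -2560085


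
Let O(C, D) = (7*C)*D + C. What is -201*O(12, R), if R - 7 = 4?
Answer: -188136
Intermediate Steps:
R = 11 (R = 7 + 4 = 11)
O(C, D) = C + 7*C*D (O(C, D) = 7*C*D + C = C + 7*C*D)
-201*O(12, R) = -2412*(1 + 7*11) = -2412*(1 + 77) = -2412*78 = -201*936 = -188136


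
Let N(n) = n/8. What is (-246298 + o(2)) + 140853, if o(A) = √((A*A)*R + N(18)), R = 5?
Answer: -105445 + √89/2 ≈ -1.0544e+5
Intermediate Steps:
N(n) = n/8 (N(n) = n*(⅛) = n/8)
o(A) = √(9/4 + 5*A²) (o(A) = √((A*A)*5 + (⅛)*18) = √(A²*5 + 9/4) = √(5*A² + 9/4) = √(9/4 + 5*A²))
(-246298 + o(2)) + 140853 = (-246298 + √(9 + 20*2²)/2) + 140853 = (-246298 + √(9 + 20*4)/2) + 140853 = (-246298 + √(9 + 80)/2) + 140853 = (-246298 + √89/2) + 140853 = -105445 + √89/2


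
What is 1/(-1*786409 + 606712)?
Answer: -1/179697 ≈ -5.5649e-6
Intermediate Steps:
1/(-1*786409 + 606712) = 1/(-786409 + 606712) = 1/(-179697) = -1/179697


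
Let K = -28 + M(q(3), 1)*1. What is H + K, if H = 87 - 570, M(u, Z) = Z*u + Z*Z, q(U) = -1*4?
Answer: -514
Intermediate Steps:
q(U) = -4
M(u, Z) = Z² + Z*u (M(u, Z) = Z*u + Z² = Z² + Z*u)
K = -31 (K = -28 + (1*(1 - 4))*1 = -28 + (1*(-3))*1 = -28 - 3*1 = -28 - 3 = -31)
H = -483
H + K = -483 - 31 = -514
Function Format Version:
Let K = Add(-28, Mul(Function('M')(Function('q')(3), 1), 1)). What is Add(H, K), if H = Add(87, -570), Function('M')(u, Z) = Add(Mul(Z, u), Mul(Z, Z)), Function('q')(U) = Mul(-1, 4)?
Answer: -514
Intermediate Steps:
Function('q')(U) = -4
Function('M')(u, Z) = Add(Pow(Z, 2), Mul(Z, u)) (Function('M')(u, Z) = Add(Mul(Z, u), Pow(Z, 2)) = Add(Pow(Z, 2), Mul(Z, u)))
K = -31 (K = Add(-28, Mul(Mul(1, Add(1, -4)), 1)) = Add(-28, Mul(Mul(1, -3), 1)) = Add(-28, Mul(-3, 1)) = Add(-28, -3) = -31)
H = -483
Add(H, K) = Add(-483, -31) = -514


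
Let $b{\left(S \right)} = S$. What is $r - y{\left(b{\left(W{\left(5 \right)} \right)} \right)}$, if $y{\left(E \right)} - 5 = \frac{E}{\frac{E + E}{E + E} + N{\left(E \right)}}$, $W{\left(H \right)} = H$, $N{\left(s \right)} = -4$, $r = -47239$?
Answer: $- \frac{141727}{3} \approx -47242.0$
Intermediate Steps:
$y{\left(E \right)} = 5 - \frac{E}{3}$ ($y{\left(E \right)} = 5 + \frac{E}{\frac{E + E}{E + E} - 4} = 5 + \frac{E}{\frac{2 E}{2 E} - 4} = 5 + \frac{E}{2 E \frac{1}{2 E} - 4} = 5 + \frac{E}{1 - 4} = 5 + \frac{E}{-3} = 5 + E \left(- \frac{1}{3}\right) = 5 - \frac{E}{3}$)
$r - y{\left(b{\left(W{\left(5 \right)} \right)} \right)} = -47239 - \left(5 - \frac{5}{3}\right) = -47239 - \frac{10}{3} = - \frac{141727}{3}$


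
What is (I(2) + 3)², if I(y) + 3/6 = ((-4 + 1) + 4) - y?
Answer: 9/4 ≈ 2.2500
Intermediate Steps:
I(y) = ½ - y (I(y) = -½ + (((-4 + 1) + 4) - y) = -½ + ((-3 + 4) - y) = -½ + (1 - y) = ½ - y)
(I(2) + 3)² = ((½ - 1*2) + 3)² = ((½ - 2) + 3)² = (-3/2 + 3)² = (3/2)² = 9/4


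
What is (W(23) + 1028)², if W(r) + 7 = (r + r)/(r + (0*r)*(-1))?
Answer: 1046529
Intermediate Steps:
W(r) = -5 (W(r) = -7 + (r + r)/(r + (0*r)*(-1)) = -7 + (2*r)/(r + 0*(-1)) = -7 + (2*r)/(r + 0) = -7 + (2*r)/r = -7 + 2 = -5)
(W(23) + 1028)² = (-5 + 1028)² = 1023² = 1046529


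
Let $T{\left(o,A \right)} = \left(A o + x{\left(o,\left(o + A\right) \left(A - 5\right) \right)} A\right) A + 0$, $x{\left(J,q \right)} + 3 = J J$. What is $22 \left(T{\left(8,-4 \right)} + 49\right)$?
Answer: $25366$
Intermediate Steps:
$x{\left(J,q \right)} = -3 + J^{2}$ ($x{\left(J,q \right)} = -3 + J J = -3 + J^{2}$)
$T{\left(o,A \right)} = A \left(A o + A \left(-3 + o^{2}\right)\right)$ ($T{\left(o,A \right)} = \left(A o + \left(-3 + o^{2}\right) A\right) A + 0 = \left(A o + A \left(-3 + o^{2}\right)\right) A + 0 = A \left(A o + A \left(-3 + o^{2}\right)\right) + 0 = A \left(A o + A \left(-3 + o^{2}\right)\right)$)
$22 \left(T{\left(8,-4 \right)} + 49\right) = 22 \left(\left(-4\right)^{2} \left(-3 + 8 + 8^{2}\right) + 49\right) = 22 \left(16 \left(-3 + 8 + 64\right) + 49\right) = 22 \left(16 \cdot 69 + 49\right) = 22 \left(1104 + 49\right) = 22 \cdot 1153 = 25366$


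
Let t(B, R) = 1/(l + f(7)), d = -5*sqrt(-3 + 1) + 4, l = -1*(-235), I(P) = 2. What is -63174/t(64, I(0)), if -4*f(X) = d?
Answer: -14782716 - 157935*I*sqrt(2)/2 ≈ -1.4783e+7 - 1.1168e+5*I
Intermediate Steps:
l = 235
d = 4 - 5*I*sqrt(2) (d = -5*I*sqrt(2) + 4 = 4 - 5*I*sqrt(2) ≈ 4.0 - 7.0711*I)
f(X) = -1 + 5*I*sqrt(2)/4 (f(X) = -(4 - 5*I*sqrt(2))/4 = -1 + 5*I*sqrt(2)/4)
t(B, R) = 1/(234 + 5*I*sqrt(2)/4) (t(B, R) = 1/(235 + (-1 + 5*I*sqrt(2)/4)) = 1/(234 + 5*I*sqrt(2)/4))
-63174/t(64, I(0)) = -63174/(1872/438073 - 10*I*sqrt(2)/438073)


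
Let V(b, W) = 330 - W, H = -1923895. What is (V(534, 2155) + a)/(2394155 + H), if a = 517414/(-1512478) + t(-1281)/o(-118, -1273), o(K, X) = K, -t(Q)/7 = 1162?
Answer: -15673534805/4196421635252 ≈ -0.0037350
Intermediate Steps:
t(Q) = -8134 (t(Q) = -7*1162 = -8134)
a = 3060360300/44618101 (a = 517414/(-1512478) - 8134/(-118) = 517414*(-1/1512478) - 8134*(-1/118) = -258707/756239 + 4067/59 = 3060360300/44618101 ≈ 68.590)
(V(534, 2155) + a)/(2394155 + H) = ((330 - 1*2155) + 3060360300/44618101)/(2394155 - 1923895) = ((330 - 2155) + 3060360300/44618101)/470260 = (-1825 + 3060360300/44618101)*(1/470260) = -78367674025/44618101*1/470260 = -15673534805/4196421635252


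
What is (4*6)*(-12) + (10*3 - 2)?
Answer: -260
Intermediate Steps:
(4*6)*(-12) + (10*3 - 2) = 24*(-12) + (30 - 2) = -288 + 28 = -260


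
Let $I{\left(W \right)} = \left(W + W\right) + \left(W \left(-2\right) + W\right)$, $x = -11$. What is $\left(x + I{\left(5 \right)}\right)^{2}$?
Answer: $36$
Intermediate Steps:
$I{\left(W \right)} = W$ ($I{\left(W \right)} = 2 W + \left(- 2 W + W\right) = 2 W - W = W$)
$\left(x + I{\left(5 \right)}\right)^{2} = \left(-11 + 5\right)^{2} = \left(-6\right)^{2} = 36$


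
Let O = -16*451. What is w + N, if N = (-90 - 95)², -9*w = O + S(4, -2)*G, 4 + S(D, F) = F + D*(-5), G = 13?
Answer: 105193/3 ≈ 35064.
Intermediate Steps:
O = -7216
S(D, F) = -4 + F - 5*D (S(D, F) = -4 + (F + D*(-5)) = -4 + (F - 5*D) = -4 + F - 5*D)
w = 2518/3 (w = -(-7216 + (-4 - 2 - 5*4)*13)/9 = -(-7216 + (-4 - 2 - 20)*13)/9 = -(-7216 - 26*13)/9 = -(-7216 - 338)/9 = -⅑*(-7554) = 2518/3 ≈ 839.33)
N = 34225 (N = (-185)² = 34225)
w + N = 2518/3 + 34225 = 105193/3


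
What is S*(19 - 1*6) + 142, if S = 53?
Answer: 831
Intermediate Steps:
S*(19 - 1*6) + 142 = 53*(19 - 1*6) + 142 = 53*(19 - 6) + 142 = 53*13 + 142 = 689 + 142 = 831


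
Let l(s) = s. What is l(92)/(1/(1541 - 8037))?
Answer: -597632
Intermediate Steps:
l(92)/(1/(1541 - 8037)) = 92/(1/(1541 - 8037)) = 92/(1/(-6496)) = 92/(-1/6496) = 92*(-6496) = -597632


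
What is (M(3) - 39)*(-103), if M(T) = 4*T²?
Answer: 309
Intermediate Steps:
(M(3) - 39)*(-103) = (4*3² - 39)*(-103) = (4*9 - 39)*(-103) = (36 - 39)*(-103) = -3*(-103) = 309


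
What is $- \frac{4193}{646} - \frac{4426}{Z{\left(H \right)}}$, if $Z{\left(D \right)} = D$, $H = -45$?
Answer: $\frac{2670511}{29070} \approx 91.865$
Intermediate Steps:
$- \frac{4193}{646} - \frac{4426}{Z{\left(H \right)}} = - \frac{4193}{646} - \frac{4426}{-45} = \left(-4193\right) \frac{1}{646} - - \frac{4426}{45} = - \frac{4193}{646} + \frac{4426}{45} = \frac{2670511}{29070}$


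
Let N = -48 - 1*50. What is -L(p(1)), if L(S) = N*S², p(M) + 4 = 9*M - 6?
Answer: 98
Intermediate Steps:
p(M) = -10 + 9*M (p(M) = -4 + (9*M - 6) = -4 + (-6 + 9*M) = -10 + 9*M)
N = -98 (N = -48 - 50 = -98)
L(S) = -98*S²
-L(p(1)) = -(-98)*(-10 + 9*1)² = -(-98)*(-10 + 9)² = -(-98)*(-1)² = -(-98) = -1*(-98) = 98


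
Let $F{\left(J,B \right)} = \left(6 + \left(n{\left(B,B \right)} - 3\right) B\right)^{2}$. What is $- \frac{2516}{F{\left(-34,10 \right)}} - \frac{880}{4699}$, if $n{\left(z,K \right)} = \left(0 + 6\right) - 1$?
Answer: $- \frac{3104391}{794131} \approx -3.9092$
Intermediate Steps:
$n{\left(z,K \right)} = 5$ ($n{\left(z,K \right)} = 6 - 1 = 5$)
$F{\left(J,B \right)} = \left(6 + 2 B\right)^{2}$ ($F{\left(J,B \right)} = \left(6 + \left(5 - 3\right) B\right)^{2} = \left(6 + 2 B\right)^{2}$)
$- \frac{2516}{F{\left(-34,10 \right)}} - \frac{880}{4699} = - \frac{2516}{4 \left(3 + 10\right)^{2}} - \frac{880}{4699} = - \frac{2516}{4 \cdot 13^{2}} - \frac{880}{4699} = - \frac{2516}{4 \cdot 169} - \frac{880}{4699} = - \frac{2516}{676} - \frac{880}{4699} = \left(-2516\right) \frac{1}{676} - \frac{880}{4699} = - \frac{629}{169} - \frac{880}{4699} = - \frac{3104391}{794131}$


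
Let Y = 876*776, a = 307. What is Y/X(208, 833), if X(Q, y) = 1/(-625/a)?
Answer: -424860000/307 ≈ -1.3839e+6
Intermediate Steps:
X(Q, y) = -307/625 (X(Q, y) = 1/(-625/307) = -307/625)
Y = 679776
Y/X(208, 833) = 679776/(-307/625) = 679776*(-625/307) = -424860000/307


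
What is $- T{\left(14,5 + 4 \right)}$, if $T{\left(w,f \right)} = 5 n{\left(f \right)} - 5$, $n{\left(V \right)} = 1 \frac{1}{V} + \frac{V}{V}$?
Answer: $- \frac{5}{9} \approx -0.55556$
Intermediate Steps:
$n{\left(V \right)} = 1 + \frac{1}{V}$ ($n{\left(V \right)} = \frac{1}{V} + 1 = 1 + \frac{1}{V}$)
$T{\left(w,f \right)} = -5 + \frac{5 \left(1 + f\right)}{f}$ ($T{\left(w,f \right)} = 5 \frac{1 + f}{f} - 5 = \frac{5 \left(1 + f\right)}{f} - 5 = -5 + \frac{5 \left(1 + f\right)}{f}$)
$- T{\left(14,5 + 4 \right)} = - \frac{5}{5 + 4} = - \frac{5}{9}$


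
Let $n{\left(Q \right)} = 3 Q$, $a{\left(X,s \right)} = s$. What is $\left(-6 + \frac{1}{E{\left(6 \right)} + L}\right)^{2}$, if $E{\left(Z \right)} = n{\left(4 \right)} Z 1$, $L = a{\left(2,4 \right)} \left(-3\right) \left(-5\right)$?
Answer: $\frac{625681}{17424} \approx 35.909$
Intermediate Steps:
$L = 60$ ($L = 4 \left(-3\right) \left(-5\right) = \left(-12\right) \left(-5\right) = 60$)
$E{\left(Z \right)} = 12 Z$ ($E{\left(Z \right)} = 3 \cdot 4 Z 1 = 12 Z 1 = 12 Z$)
$\left(-6 + \frac{1}{E{\left(6 \right)} + L}\right)^{2} = \left(-6 + \frac{1}{12 \cdot 6 + 60}\right)^{2} = \left(-6 + \frac{1}{72 + 60}\right)^{2} = \left(-6 + \frac{1}{132}\right)^{2} = \left(- \frac{791}{132}\right)^{2} = \frac{625681}{17424}$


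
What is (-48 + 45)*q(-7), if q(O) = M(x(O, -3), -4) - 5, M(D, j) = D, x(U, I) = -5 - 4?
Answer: 42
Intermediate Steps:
x(U, I) = -9
q(O) = -14 (q(O) = -9 - 5 = -14)
(-48 + 45)*q(-7) = (-48 + 45)*(-14) = -3*(-14) = 42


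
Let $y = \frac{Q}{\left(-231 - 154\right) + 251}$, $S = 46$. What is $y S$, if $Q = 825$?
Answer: $- \frac{18975}{67} \approx -283.21$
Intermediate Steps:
$y = - \frac{825}{134}$ ($y = \frac{825}{\left(-231 - 154\right) + 251} = \frac{825}{-385 + 251} = \frac{825}{-134} = 825 \left(- \frac{1}{134}\right) = - \frac{825}{134} \approx -6.1567$)
$y S = \left(- \frac{825}{134}\right) 46 = - \frac{18975}{67}$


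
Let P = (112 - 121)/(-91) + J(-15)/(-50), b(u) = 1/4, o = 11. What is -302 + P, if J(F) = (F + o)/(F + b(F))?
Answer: -40523403/134225 ≈ -301.91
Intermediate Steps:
b(u) = ¼ (b(u) = 1*(¼) = ¼)
J(F) = (11 + F)/(¼ + F) (J(F) = (F + 11)/(F + ¼) = (11 + F)/(¼ + F))
P = 12547/134225 (P = (112 - 121)/(-91) + (4*(11 - 15)/(1 + 4*(-15)))/(-50) = -9*(-1/91) + (4*(-4)/(1 - 60))*(-1/50) = 9/91 + (4*(-4)/(-59))*(-1/50) = 9/91 + (4*(-1/59)*(-4))*(-1/50) = 9/91 + (16/59)*(-1/50) = 9/91 - 8/1475 = 12547/134225 ≈ 0.093477)
-302 + P = -302 + 12547/134225 = -40523403/134225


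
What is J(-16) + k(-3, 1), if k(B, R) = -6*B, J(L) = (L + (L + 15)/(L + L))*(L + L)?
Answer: 529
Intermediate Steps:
J(L) = 2*L*(L + (15 + L)/(2*L)) (J(L) = (L + (15 + L)/((2*L)))*(2*L) = (L + (15 + L)*(1/(2*L)))*(2*L) = (L + (15 + L)/(2*L))*(2*L) = 2*L*(L + (15 + L)/(2*L)))
J(-16) + k(-3, 1) = (15 - 16 + 2*(-16)**2) - 6*(-3) = (15 - 16 + 2*256) + 18 = (15 - 16 + 512) + 18 = 511 + 18 = 529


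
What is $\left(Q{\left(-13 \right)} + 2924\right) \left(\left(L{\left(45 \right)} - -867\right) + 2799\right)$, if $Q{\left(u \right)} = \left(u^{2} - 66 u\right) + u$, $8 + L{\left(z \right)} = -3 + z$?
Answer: $14570600$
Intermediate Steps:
$L{\left(z \right)} = -11 + z$ ($L{\left(z \right)} = -8 + \left(-3 + z\right) = -11 + z$)
$Q{\left(u \right)} = u^{2} - 65 u$
$\left(Q{\left(-13 \right)} + 2924\right) \left(\left(L{\left(45 \right)} - -867\right) + 2799\right) = \left(- 13 \left(-65 - 13\right) + 2924\right) \left(\left(\left(-11 + 45\right) - -867\right) + 2799\right) = \left(\left(-13\right) \left(-78\right) + 2924\right) \left(\left(34 + 867\right) + 2799\right) = \left(1014 + 2924\right) \left(901 + 2799\right) = 3938 \cdot 3700 = 14570600$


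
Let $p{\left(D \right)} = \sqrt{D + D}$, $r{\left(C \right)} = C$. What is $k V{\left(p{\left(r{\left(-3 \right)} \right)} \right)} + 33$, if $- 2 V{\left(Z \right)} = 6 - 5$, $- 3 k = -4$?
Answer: $\frac{97}{3} \approx 32.333$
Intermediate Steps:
$k = \frac{4}{3}$ ($k = \left(- \frac{1}{3}\right) \left(-4\right) = \frac{4}{3} \approx 1.3333$)
$p{\left(D \right)} = \sqrt{2} \sqrt{D}$ ($p{\left(D \right)} = \sqrt{2 D} = \sqrt{2} \sqrt{D}$)
$V{\left(Z \right)} = - \frac{1}{2}$ ($V{\left(Z \right)} = - \frac{6 - 5}{2} = \left(- \frac{1}{2}\right) 1 = - \frac{1}{2}$)
$k V{\left(p{\left(r{\left(-3 \right)} \right)} \right)} + 33 = \frac{4}{3} \left(- \frac{1}{2}\right) + 33 = - \frac{2}{3} + 33 = \frac{97}{3}$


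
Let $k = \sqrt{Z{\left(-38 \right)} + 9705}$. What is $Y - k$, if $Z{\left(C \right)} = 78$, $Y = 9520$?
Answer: $9520 - 3 \sqrt{1087} \approx 9421.1$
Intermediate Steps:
$k = 3 \sqrt{1087}$ ($k = \sqrt{78 + 9705} = \sqrt{9783} = 3 \sqrt{1087} \approx 98.909$)
$Y - k = 9520 - 3 \sqrt{1087}$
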